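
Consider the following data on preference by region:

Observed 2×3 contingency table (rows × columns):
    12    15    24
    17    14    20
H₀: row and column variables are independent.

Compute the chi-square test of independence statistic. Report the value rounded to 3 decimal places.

Row totals [51, 51], col totals [29, 29, 44], n=102
χ² = (12−14.50)²/14.50 + (15−14.50)²/14.50 + (24−22.00)²/22.00 + (17−14.50)²/14.50 + (14−14.50)²/14.50 + (20−22.00)²/22.00 = 1.2602
df = 2

test statistic = 1.260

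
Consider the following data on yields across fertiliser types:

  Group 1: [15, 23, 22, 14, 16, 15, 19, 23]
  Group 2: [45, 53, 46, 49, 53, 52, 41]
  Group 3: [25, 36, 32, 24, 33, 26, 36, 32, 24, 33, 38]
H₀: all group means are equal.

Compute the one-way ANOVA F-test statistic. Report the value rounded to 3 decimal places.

test statistic = 78.042

Group means [18.38, 48.43, 30.82], grand mean 31.731
SSB = Σnᵢ(x̄ᵢ−x̄)² = 3387.890; SSW = ΣΣ(x−x̄ᵢ)² = 499.226
MSB = 3387.890/2 = 1693.9449; MSW = 499.226/23 = 21.7055
F = MSB/MSW = 78.0423
df = (2, 23)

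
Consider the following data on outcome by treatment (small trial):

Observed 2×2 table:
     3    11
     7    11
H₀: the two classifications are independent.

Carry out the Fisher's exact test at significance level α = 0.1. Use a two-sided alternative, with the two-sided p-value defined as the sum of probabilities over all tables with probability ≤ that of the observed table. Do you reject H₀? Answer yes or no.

Margins: r₁=14, r₂=18, c₁=10, c₂=22, n=32
p_obs = C(14,3)·C(18,7)/C(32,10); sum pmf over tables with pmf ≤ p_obs
p-value (two-sided) = 0.44606
At α=0.1: p ≥ α → fail to reject H₀

reject H₀: no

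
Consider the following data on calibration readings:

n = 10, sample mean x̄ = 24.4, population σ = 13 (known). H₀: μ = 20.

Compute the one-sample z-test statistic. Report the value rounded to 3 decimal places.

test statistic = 1.070

SE = σ/√n = 13/√10 = 4.1110
z = (x̄−μ₀)/SE = (24.4−20)/4.1110 = 1.0703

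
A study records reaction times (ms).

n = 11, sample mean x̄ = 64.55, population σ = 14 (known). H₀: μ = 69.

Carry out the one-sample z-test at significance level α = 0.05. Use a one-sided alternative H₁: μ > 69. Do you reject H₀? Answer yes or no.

SE = σ/√n = 14/√11 = 4.2212
z = (x̄−μ₀)/SE = (64.55−69)/4.2212 = -1.0542
p-value (one-sided, H₁ greater) = 0.85411
At α=0.05: p ≥ α → fail to reject H₀

reject H₀: no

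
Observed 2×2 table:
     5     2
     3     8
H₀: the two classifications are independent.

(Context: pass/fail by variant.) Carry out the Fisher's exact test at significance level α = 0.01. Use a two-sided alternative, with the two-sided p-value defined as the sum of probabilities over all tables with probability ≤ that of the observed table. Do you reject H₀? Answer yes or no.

Margins: r₁=7, r₂=11, c₁=8, c₂=10, n=18
p_obs = C(7,5)·C(11,3)/C(18,8); sum pmf over tables with pmf ≤ p_obs
p-value (two-sided) = 0.14480
At α=0.01: p ≥ α → fail to reject H₀

reject H₀: no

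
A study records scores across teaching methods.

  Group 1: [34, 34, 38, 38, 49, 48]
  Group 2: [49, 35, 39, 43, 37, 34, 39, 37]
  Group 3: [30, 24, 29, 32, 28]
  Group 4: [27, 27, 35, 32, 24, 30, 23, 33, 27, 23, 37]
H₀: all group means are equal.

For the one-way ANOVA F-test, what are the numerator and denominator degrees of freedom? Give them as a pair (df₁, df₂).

degrees of freedom = [3, 26]

k = 4 groups, N = 30 total
df = (k−1, N−k) = (4−1, 30−4) = (3, 26)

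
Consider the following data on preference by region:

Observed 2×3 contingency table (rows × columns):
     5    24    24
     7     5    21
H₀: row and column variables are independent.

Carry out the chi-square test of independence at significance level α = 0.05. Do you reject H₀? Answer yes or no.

reject H₀: yes

Row totals [53, 33], col totals [12, 29, 45], n=86
χ² = (5−7.40)²/7.40 + (24−17.87)²/17.87 + (24−27.73)²/27.73 + (7−4.60)²/4.60 + (5−11.13)²/11.13 + (21−17.27)²/17.27 = 8.8067
df = 2
p-value (upper-tail) = 0.01224
At α=0.05: p < α → reject H₀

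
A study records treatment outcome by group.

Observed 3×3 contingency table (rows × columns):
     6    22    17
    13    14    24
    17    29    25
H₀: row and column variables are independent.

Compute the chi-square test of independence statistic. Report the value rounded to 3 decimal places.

Row totals [45, 51, 71], col totals [36, 65, 66], n=167
χ² = (6−9.70)²/9.70 + (22−17.51)²/17.51 + (17−17.78)²/17.78 + (13−10.99)²/10.99 + (14−19.85)²/19.85 + (24−20.16)²/20.16 + (17−15.31)²/15.31 + (29−27.63)²/27.63 + (25−28.06)²/28.06 = 6.0070
df = 4

test statistic = 6.007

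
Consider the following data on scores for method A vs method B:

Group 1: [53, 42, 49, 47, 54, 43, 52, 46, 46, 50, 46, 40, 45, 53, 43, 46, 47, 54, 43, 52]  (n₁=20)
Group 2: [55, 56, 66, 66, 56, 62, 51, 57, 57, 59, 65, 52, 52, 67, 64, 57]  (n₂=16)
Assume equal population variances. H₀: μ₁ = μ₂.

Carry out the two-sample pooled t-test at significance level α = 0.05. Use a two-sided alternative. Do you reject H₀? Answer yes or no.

x̄₁=47.550, s₁=4.334, n₁=20
x̄₂=58.875, s₂=5.414, n₂=16
s_p² = [19·4.334² + 15·5.414²]/34 = 23.4324
SE = √(s_p²·(1/20+1/16)) = 1.6236
t = (47.550−58.875)/1.6236 = -6.9752
df = 34
p-value (two-sided) = 0.00000
At α=0.05: p < α → reject H₀

reject H₀: yes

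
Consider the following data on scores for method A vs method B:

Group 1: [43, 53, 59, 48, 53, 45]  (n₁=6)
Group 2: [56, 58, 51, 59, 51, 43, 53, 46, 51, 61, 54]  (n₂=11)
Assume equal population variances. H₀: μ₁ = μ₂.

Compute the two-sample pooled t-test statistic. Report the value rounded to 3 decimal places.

test statistic = -0.994

x̄₁=50.167, s₁=5.947, n₁=6
x̄₂=53.000, s₂=5.441, n₂=11
s_p² = [5·5.947² + 10·5.441²]/15 = 31.5222
SE = √(s_p²·(1/6+1/11)) = 2.8494
t = (50.167−53.000)/2.8494 = -0.9943
df = 15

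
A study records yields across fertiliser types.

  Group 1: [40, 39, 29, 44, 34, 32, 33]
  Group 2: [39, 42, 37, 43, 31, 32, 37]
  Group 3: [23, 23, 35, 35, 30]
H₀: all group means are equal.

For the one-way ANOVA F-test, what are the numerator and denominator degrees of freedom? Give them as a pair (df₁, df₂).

degrees of freedom = [2, 16]

k = 3 groups, N = 19 total
df = (k−1, N−k) = (3−1, 19−3) = (2, 16)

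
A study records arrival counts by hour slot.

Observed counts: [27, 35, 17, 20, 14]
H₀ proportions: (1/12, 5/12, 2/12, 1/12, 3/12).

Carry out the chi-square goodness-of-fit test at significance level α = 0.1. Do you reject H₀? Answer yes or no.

reject H₀: yes

n = 113; E_i = n·p_i = [9.42, 47.08, 18.83, 9.42, 28.25]
χ² = (27−9.42)²/9.42 + (35−47.08)²/47.08 + (17−18.83)²/18.83 + (20−9.42)²/9.42 + (14−28.25)²/28.25 = 55.1947
df = 4
p-value (upper-tail) = 0.00000
At α=0.1: p < α → reject H₀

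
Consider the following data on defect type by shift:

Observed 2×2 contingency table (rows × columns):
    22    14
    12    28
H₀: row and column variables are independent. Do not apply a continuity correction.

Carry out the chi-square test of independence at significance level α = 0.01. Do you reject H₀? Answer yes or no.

Row totals [36, 40], col totals [34, 42], n=76
χ² = (22−16.11)²/16.11 + (14−19.89)²/19.89 + (12−17.89)²/17.89 + (28−22.11)²/22.11 = 7.4179
df = 1
p-value (upper-tail) = 0.00646
At α=0.01: p < α → reject H₀

reject H₀: yes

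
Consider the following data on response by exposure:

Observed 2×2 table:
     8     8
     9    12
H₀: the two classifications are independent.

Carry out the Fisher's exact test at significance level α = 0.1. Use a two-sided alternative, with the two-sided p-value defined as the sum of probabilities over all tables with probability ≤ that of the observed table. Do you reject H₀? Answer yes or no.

reject H₀: no

Margins: r₁=16, r₂=21, c₁=17, c₂=20, n=37
p_obs = C(16,8)·C(21,9)/C(37,17); sum pmf over tables with pmf ≤ p_obs
p-value (two-sided) = 0.74631
At α=0.1: p ≥ α → fail to reject H₀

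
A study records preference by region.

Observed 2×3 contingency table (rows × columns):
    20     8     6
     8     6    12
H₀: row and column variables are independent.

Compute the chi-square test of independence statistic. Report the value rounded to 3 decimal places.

test statistic = 6.477

Row totals [34, 26], col totals [28, 14, 18], n=60
χ² = (20−15.87)²/15.87 + (8−7.93)²/7.93 + (6−10.20)²/10.20 + (8−12.13)²/12.13 + (6−6.07)²/6.07 + (12−7.80)²/7.80 = 6.4771
df = 2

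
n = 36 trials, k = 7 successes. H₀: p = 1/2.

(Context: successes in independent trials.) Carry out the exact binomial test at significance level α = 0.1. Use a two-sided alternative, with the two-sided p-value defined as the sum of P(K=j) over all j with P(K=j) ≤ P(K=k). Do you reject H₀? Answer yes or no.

reject H₀: yes

Exact binomial: n=36, k=7, p₀=1/2=0.5000
P(X=j) = C(n,j)·p₀^j·(1−p₀)^(n−j); p = Σ P(X=j) over j with P(X=j) ≤ P(X=7)
p-value (two-sided) = 0.00031
At α=0.1: p < α → reject H₀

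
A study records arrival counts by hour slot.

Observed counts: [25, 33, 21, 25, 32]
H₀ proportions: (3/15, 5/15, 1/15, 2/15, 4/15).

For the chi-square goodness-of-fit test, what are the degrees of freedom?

df = k − 1 = 5 − 1 = 4

degrees of freedom = 4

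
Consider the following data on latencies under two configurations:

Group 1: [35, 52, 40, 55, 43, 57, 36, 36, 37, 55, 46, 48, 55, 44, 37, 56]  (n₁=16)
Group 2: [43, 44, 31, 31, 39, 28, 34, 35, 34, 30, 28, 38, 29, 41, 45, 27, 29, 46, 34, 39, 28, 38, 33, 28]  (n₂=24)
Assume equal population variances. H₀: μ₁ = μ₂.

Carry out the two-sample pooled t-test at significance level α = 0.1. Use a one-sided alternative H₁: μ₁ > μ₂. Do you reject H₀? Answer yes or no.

x̄₁=45.750, s₁=8.307, n₁=16
x̄₂=34.667, s₂=6.062, n₂=24
s_p² = [15·8.307² + 23·6.062²]/38 = 49.4825
SE = √(s_p²·(1/16+1/24)) = 2.2703
t = (45.750−34.667)/2.2703 = 4.8818
df = 38
p-value (one-sided, H₁ greater) = 0.00001
At α=0.1: p < α → reject H₀

reject H₀: yes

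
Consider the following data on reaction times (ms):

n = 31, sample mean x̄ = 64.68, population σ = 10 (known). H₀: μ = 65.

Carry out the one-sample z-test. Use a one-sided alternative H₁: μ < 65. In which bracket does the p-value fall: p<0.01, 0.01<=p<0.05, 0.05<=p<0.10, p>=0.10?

p-value bracket: p>=0.10

SE = σ/√n = 10/√31 = 1.7961
z = (x̄−μ₀)/SE = (64.68−65)/1.7961 = -0.1782
p-value (one-sided, H₁ less) = 0.42930
→ bracket: p>=0.10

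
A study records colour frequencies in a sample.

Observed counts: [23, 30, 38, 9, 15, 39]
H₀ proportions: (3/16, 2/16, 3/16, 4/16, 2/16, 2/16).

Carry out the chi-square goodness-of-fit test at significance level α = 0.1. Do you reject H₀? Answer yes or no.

reject H₀: yes

n = 154; E_i = n·p_i = [28.88, 19.25, 28.88, 38.50, 19.25, 19.25]
χ² = (23−28.88)²/28.88 + (30−19.25)²/19.25 + (38−28.88)²/28.88 + (9−38.50)²/38.50 + (15−19.25)²/19.25 + (39−19.25)²/19.25 = 53.8874
df = 5
p-value (upper-tail) = 0.00000
At α=0.1: p < α → reject H₀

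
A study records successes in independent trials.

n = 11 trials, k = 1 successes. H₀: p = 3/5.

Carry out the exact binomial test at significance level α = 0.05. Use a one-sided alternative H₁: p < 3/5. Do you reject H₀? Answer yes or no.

reject H₀: yes

Exact binomial: n=11, k=1, p₀=3/5=0.6000
P(X≤1) from Σ C(n,i)·p₀^i·(1−p₀)^(n−i)
p-value (one-sided, H₁ less) = 0.00073
At α=0.05: p < α → reject H₀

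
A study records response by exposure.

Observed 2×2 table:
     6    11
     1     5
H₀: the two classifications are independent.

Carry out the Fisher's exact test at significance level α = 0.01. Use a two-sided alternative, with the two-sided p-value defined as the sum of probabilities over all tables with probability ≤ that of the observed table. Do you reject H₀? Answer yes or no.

Margins: r₁=17, r₂=6, c₁=7, c₂=16, n=23
p_obs = C(17,6)·C(6,1)/C(23,7); sum pmf over tables with pmf ≤ p_obs
p-value (two-sided) = 0.62139
At α=0.01: p ≥ α → fail to reject H₀

reject H₀: no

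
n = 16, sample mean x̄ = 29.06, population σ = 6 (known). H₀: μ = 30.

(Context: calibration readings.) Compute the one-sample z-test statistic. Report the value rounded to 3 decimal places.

SE = σ/√n = 6/√16 = 1.5000
z = (x̄−μ₀)/SE = (29.06−30)/1.5000 = -0.6267

test statistic = -0.627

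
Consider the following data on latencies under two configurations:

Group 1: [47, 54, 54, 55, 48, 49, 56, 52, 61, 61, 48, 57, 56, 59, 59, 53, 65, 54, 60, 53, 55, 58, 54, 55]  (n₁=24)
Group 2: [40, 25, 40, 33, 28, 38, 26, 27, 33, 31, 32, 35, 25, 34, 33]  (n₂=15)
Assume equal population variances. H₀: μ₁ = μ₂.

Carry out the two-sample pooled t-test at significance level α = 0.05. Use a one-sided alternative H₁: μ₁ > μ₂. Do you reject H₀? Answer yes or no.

reject H₀: yes

x̄₁=55.125, s₁=4.485, n₁=24
x̄₂=32.000, s₂=5.043, n₂=15
s_p² = [23·4.485² + 14·5.043²]/37 = 22.1250
SE = √(s_p²·(1/24+1/15)) = 1.5482
t = (55.125−32.000)/1.5482 = 14.9369
df = 37
p-value (one-sided, H₁ greater) = 0.00000
At α=0.05: p < α → reject H₀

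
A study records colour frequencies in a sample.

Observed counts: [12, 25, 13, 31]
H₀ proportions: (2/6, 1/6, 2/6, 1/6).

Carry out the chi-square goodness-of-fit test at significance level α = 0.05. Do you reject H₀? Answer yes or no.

reject H₀: yes

n = 81; E_i = n·p_i = [27.00, 13.50, 27.00, 13.50]
χ² = (12−27.00)²/27.00 + (25−13.50)²/13.50 + (13−27.00)²/27.00 + (31−13.50)²/13.50 = 48.0741
df = 3
p-value (upper-tail) = 0.00000
At α=0.05: p < α → reject H₀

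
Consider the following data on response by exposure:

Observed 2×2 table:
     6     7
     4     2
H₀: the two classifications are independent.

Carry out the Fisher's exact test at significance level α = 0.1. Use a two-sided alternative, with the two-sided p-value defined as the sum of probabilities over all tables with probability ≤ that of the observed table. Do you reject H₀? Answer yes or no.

reject H₀: no

Margins: r₁=13, r₂=6, c₁=10, c₂=9, n=19
p_obs = C(13,6)·C(6,4)/C(19,10); sum pmf over tables with pmf ≤ p_obs
p-value (two-sided) = 0.62848
At α=0.1: p ≥ α → fail to reject H₀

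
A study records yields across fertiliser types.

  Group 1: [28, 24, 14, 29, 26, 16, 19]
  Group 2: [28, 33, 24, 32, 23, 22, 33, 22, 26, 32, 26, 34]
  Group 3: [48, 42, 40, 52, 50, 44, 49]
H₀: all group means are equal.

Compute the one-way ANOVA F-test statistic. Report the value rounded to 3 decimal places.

test statistic = 46.399

Group means [22.29, 27.92, 46.43], grand mean 31.385
SSB = Σnᵢ(x̄ᵢ−x̄)² = 2308.094; SSW = ΣΣ(x−x̄ᵢ)² = 572.060
MSB = 2308.094/2 = 1154.0472; MSW = 572.060/23 = 24.8722
F = MSB/MSW = 46.3992
df = (2, 23)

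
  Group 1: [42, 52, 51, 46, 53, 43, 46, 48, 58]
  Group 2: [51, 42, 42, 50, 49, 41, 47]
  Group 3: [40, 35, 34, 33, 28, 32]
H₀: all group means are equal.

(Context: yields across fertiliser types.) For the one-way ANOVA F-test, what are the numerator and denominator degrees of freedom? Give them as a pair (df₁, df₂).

degrees of freedom = [2, 19]

k = 3 groups, N = 22 total
df = (k−1, N−k) = (3−1, 22−3) = (2, 19)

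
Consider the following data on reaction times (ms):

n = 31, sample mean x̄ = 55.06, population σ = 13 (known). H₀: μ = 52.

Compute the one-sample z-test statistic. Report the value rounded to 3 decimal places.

test statistic = 1.311

SE = σ/√n = 13/√31 = 2.3349
z = (x̄−μ₀)/SE = (55.06−52)/2.3349 = 1.3106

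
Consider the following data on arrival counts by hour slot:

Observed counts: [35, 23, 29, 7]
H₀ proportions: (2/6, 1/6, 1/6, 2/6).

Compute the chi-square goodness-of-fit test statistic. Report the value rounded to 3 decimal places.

n = 94; E_i = n·p_i = [31.33, 15.67, 15.67, 31.33]
χ² = (35−31.33)²/31.33 + (23−15.67)²/15.67 + (29−15.67)²/15.67 + (7−31.33)²/31.33 = 34.1064
df = 3

test statistic = 34.106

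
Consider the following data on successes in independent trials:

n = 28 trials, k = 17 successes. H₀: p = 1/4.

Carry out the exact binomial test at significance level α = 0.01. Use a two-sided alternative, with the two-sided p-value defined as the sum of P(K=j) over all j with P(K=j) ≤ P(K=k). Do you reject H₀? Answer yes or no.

Exact binomial: n=28, k=17, p₀=1/4=0.2500
P(X=j) = C(n,j)·p₀^j·(1−p₀)^(n−j); p = Σ P(X=j) over j with P(X=j) ≤ P(X=17)
p-value (two-sided) = 0.00007
At α=0.01: p < α → reject H₀

reject H₀: yes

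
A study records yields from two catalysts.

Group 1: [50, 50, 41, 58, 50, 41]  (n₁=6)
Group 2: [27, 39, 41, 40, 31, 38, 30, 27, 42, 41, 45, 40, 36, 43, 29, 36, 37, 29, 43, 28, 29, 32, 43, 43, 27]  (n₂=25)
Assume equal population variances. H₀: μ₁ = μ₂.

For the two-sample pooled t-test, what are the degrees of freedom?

df = n₁ + n₂ − 2 = 6 + 25 − 2 = 29

degrees of freedom = 29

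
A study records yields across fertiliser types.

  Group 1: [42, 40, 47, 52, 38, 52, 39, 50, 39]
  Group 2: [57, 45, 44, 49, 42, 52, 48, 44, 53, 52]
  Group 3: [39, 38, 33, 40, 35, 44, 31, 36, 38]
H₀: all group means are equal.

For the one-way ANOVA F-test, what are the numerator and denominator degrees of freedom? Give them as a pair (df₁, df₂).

degrees of freedom = [2, 25]

k = 3 groups, N = 28 total
df = (k−1, N−k) = (3−1, 28−3) = (2, 25)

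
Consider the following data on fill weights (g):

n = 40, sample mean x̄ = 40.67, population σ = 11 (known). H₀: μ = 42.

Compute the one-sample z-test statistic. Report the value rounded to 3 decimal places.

SE = σ/√n = 11/√40 = 1.7393
z = (x̄−μ₀)/SE = (40.67−42)/1.7393 = -0.7647

test statistic = -0.765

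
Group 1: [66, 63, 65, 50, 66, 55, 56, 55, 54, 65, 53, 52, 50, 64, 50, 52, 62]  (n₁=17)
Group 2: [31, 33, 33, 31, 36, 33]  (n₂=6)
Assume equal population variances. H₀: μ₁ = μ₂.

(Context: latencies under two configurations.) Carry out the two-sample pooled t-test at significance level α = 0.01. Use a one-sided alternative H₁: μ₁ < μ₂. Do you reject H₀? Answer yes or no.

reject H₀: no

x̄₁=57.529, s₁=6.256, n₁=17
x̄₂=32.833, s₂=1.835, n₂=6
s_p² = [16·6.256² + 5·1.835²]/21 = 30.6223
SE = √(s_p²·(1/17+1/6)) = 2.6277
t = (57.529−32.833)/2.6277 = 9.3982
df = 21
p-value (one-sided, H₁ less) = 1.00000
At α=0.01: p ≥ α → fail to reject H₀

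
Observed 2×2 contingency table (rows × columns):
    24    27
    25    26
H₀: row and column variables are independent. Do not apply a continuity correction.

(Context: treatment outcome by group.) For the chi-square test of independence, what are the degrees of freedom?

df = (r−1)(c−1) = (2−1)·(2−1) = 1

degrees of freedom = 1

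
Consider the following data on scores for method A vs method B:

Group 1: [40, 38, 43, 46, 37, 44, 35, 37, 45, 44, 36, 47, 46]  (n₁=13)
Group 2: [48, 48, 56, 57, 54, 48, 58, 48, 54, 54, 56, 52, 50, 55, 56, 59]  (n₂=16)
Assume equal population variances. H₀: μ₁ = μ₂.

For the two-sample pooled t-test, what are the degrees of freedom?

df = n₁ + n₂ − 2 = 13 + 16 − 2 = 27

degrees of freedom = 27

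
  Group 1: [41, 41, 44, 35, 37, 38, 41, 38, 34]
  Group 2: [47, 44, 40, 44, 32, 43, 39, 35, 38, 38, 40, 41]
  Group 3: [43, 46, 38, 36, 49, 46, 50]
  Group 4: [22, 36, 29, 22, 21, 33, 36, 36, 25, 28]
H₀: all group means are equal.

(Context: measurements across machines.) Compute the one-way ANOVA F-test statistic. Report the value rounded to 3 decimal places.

test statistic = 16.585

Group means [38.78, 40.08, 44.00, 28.80], grand mean 37.526
SSB = Σnᵢ(x̄ᵢ−x̄)² = 1147.401; SSW = ΣΣ(x−x̄ᵢ)² = 784.072
MSB = 1147.401/3 = 382.4672; MSW = 784.072/34 = 23.0609
F = MSB/MSW = 16.5851
df = (3, 34)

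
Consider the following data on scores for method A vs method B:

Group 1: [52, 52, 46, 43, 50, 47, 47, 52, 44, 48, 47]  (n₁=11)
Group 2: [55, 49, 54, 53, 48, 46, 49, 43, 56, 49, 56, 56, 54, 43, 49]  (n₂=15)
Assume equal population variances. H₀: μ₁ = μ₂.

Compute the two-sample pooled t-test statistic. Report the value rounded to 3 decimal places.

x̄₁=48.000, s₁=3.162, n₁=11
x̄₂=50.667, s₂=4.546, n₂=15
s_p² = [10·3.162² + 14·4.546²]/24 = 16.2222
SE = √(s_p²·(1/11+1/15)) = 1.5988
t = (48.000−50.667)/1.5988 = -1.6679
df = 24

test statistic = -1.668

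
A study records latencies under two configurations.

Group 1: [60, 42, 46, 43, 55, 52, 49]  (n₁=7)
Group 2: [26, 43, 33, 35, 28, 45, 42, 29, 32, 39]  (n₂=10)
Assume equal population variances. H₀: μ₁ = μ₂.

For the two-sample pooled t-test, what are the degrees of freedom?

degrees of freedom = 15

df = n₁ + n₂ − 2 = 7 + 10 − 2 = 15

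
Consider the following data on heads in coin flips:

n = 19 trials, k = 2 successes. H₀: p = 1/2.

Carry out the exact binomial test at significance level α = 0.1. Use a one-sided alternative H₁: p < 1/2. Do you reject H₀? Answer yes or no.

reject H₀: yes

Exact binomial: n=19, k=2, p₀=1/2=0.5000
P(X≤2) from Σ C(n,i)·p₀^i·(1−p₀)^(n−i)
p-value (one-sided, H₁ less) = 0.00036
At α=0.1: p < α → reject H₀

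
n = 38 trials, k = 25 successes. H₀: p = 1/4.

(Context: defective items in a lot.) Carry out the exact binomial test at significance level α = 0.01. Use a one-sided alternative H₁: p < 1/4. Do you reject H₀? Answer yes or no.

reject H₀: no

Exact binomial: n=38, k=25, p₀=1/4=0.2500
P(X≤25) from Σ C(n,i)·p₀^i·(1−p₀)^(n−i)
p-value (one-sided, H₁ less) = 1.00000
At α=0.01: p ≥ α → fail to reject H₀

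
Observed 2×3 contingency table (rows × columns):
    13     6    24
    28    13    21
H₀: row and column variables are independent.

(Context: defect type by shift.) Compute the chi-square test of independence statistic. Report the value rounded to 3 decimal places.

Row totals [43, 62], col totals [41, 19, 45], n=105
χ² = (13−16.79)²/16.79 + (6−7.78)²/7.78 + (24−18.43)²/18.43 + (28−24.21)²/24.21 + (13−11.22)²/11.22 + (21−26.57)²/26.57 = 4.9921
df = 2

test statistic = 4.992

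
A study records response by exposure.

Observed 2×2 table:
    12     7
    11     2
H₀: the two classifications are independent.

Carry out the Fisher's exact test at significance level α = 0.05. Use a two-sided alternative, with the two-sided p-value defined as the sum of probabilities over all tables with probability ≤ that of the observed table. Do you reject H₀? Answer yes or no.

Margins: r₁=19, r₂=13, c₁=23, c₂=9, n=32
p_obs = C(19,12)·C(13,11)/C(32,23); sum pmf over tables with pmf ≤ p_obs
p-value (two-sided) = 0.24909
At α=0.05: p ≥ α → fail to reject H₀

reject H₀: no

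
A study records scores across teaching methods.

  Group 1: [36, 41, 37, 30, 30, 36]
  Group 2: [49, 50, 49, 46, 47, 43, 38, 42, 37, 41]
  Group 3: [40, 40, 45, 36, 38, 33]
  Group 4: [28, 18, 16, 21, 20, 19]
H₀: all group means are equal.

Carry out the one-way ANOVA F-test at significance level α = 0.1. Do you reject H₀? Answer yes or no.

reject H₀: yes

Group means [35.00, 44.20, 38.67, 20.33], grand mean 35.929
SSB = Σnᵢ(x̄ᵢ−x̄)² = 2193.590; SSW = ΣΣ(x−x̄ᵢ)² = 458.267
MSB = 2193.590/3 = 731.1968; MSW = 458.267/24 = 19.0944
F = MSB/MSW = 38.2937
df = (3, 24)
p-value (upper-tail) = 0.00000
At α=0.1: p < α → reject H₀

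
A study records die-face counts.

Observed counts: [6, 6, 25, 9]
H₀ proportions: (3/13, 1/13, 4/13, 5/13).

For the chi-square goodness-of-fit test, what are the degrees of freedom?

df = k − 1 = 4 − 1 = 3

degrees of freedom = 3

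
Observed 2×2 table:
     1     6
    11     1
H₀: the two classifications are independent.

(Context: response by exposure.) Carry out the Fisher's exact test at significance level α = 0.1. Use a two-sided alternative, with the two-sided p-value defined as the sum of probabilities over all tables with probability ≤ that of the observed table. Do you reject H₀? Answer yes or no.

reject H₀: yes

Margins: r₁=7, r₂=12, c₁=12, c₂=7, n=19
p_obs = C(7,1)·C(12,11)/C(19,12); sum pmf over tables with pmf ≤ p_obs
p-value (two-sided) = 0.00169
At α=0.1: p < α → reject H₀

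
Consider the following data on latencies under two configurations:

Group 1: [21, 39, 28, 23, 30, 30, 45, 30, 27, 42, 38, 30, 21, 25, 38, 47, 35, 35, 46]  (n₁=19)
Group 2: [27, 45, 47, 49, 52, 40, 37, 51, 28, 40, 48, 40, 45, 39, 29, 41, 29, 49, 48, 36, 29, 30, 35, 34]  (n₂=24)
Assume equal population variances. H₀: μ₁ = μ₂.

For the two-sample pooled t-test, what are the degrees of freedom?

df = n₁ + n₂ − 2 = 19 + 24 − 2 = 41

degrees of freedom = 41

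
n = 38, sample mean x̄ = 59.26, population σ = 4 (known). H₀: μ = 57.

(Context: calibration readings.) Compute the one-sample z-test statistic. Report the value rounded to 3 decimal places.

SE = σ/√n = 4/√38 = 0.6489
z = (x̄−μ₀)/SE = (59.26−57)/0.6489 = 3.4829

test statistic = 3.483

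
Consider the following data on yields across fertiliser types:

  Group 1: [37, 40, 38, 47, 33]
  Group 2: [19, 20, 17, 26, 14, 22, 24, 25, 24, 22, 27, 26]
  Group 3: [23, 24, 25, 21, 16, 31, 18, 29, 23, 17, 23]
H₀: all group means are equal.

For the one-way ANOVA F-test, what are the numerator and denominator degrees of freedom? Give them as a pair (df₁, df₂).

degrees of freedom = [2, 25]

k = 3 groups, N = 28 total
df = (k−1, N−k) = (3−1, 28−3) = (2, 25)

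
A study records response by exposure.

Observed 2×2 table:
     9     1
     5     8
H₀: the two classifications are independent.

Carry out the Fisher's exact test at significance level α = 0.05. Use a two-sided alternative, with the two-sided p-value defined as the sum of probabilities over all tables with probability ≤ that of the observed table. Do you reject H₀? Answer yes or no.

reject H₀: yes

Margins: r₁=10, r₂=13, c₁=14, c₂=9, n=23
p_obs = C(10,9)·C(13,5)/C(23,14); sum pmf over tables with pmf ≤ p_obs
p-value (two-sided) = 0.02881
At α=0.05: p < α → reject H₀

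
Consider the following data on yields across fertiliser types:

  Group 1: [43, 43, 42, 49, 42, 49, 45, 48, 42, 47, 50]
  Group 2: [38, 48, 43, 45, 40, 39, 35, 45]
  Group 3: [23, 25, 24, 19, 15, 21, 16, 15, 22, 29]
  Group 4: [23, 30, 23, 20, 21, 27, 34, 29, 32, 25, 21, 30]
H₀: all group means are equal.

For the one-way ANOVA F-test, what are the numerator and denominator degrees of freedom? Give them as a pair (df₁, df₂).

degrees of freedom = [3, 37]

k = 4 groups, N = 41 total
df = (k−1, N−k) = (4−1, 41−4) = (3, 37)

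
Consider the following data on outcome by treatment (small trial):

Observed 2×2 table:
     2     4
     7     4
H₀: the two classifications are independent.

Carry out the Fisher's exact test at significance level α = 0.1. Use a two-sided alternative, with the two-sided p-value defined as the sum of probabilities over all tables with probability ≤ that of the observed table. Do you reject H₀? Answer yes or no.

Margins: r₁=6, r₂=11, c₁=9, c₂=8, n=17
p_obs = C(6,2)·C(11,7)/C(17,9); sum pmf over tables with pmf ≤ p_obs
p-value (two-sided) = 0.33484
At α=0.1: p ≥ α → fail to reject H₀

reject H₀: no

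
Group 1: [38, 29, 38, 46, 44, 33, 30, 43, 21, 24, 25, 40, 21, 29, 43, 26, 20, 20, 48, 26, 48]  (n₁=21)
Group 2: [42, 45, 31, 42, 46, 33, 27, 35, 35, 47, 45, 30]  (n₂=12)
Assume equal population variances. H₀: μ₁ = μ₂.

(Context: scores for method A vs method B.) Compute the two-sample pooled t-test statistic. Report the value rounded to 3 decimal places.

x̄₁=32.952, s₁=9.872, n₁=21
x̄₂=38.167, s₂=7.082, n₂=12
s_p² = [20·9.872² + 11·7.082²]/31 = 80.6651
SE = √(s_p²·(1/21+1/12)) = 3.2501
t = (32.952−38.167)/3.2501 = -1.6043
df = 31

test statistic = -1.604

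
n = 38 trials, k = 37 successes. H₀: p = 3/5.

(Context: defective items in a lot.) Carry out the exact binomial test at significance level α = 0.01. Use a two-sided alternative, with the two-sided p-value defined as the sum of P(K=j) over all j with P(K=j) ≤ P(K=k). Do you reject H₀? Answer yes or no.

Exact binomial: n=38, k=37, p₀=3/5=0.6000
P(X=j) = C(n,j)·p₀^j·(1−p₀)^(n−j); p = Σ P(X=j) over j with P(X=j) ≤ P(X=37)
p-value (two-sided) = 0.00000
At α=0.01: p < α → reject H₀

reject H₀: yes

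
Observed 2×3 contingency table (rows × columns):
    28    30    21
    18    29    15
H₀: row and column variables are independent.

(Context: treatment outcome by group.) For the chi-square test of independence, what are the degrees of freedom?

df = (r−1)(c−1) = (2−1)·(3−1) = 2

degrees of freedom = 2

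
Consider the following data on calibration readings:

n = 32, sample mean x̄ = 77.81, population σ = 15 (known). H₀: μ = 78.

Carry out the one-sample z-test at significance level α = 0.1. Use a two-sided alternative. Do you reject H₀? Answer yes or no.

reject H₀: no

SE = σ/√n = 15/√32 = 2.6517
z = (x̄−μ₀)/SE = (77.81−78)/2.6517 = -0.0717
p-value (two-sided) = 0.94288
At α=0.1: p ≥ α → fail to reject H₀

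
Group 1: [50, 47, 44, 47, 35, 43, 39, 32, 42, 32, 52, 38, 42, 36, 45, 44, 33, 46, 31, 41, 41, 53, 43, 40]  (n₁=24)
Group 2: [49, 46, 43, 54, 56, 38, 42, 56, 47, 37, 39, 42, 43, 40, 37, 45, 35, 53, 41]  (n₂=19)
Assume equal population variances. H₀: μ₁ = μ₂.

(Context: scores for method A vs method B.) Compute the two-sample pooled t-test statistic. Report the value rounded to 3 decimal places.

x̄₁=41.500, s₁=6.193, n₁=24
x̄₂=44.368, s₂=6.585, n₂=19
s_p² = [23·6.193² + 18·6.585²]/41 = 40.5469
SE = √(s_p²·(1/24+1/19)) = 1.9554
t = (41.500−44.368)/1.9554 = -1.4669
df = 41

test statistic = -1.467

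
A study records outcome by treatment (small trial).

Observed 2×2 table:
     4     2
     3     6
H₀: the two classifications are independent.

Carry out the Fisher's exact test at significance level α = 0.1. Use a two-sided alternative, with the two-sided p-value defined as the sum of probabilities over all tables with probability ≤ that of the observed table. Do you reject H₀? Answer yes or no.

reject H₀: no

Margins: r₁=6, r₂=9, c₁=7, c₂=8, n=15
p_obs = C(6,4)·C(9,3)/C(15,7); sum pmf over tables with pmf ≤ p_obs
p-value (two-sided) = 0.31469
At α=0.1: p ≥ α → fail to reject H₀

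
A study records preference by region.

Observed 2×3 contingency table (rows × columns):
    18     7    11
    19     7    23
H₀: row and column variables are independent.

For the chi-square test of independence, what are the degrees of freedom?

df = (r−1)(c−1) = (2−1)·(3−1) = 2

degrees of freedom = 2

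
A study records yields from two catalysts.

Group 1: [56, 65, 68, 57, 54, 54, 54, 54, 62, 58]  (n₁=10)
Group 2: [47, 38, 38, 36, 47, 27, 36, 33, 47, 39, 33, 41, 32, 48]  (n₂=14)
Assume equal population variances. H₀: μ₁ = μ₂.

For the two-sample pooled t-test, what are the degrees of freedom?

degrees of freedom = 22

df = n₁ + n₂ − 2 = 10 + 14 − 2 = 22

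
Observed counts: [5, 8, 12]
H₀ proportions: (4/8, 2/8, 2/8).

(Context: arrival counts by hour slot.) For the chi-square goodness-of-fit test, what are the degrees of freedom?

degrees of freedom = 2

df = k − 1 = 3 − 1 = 2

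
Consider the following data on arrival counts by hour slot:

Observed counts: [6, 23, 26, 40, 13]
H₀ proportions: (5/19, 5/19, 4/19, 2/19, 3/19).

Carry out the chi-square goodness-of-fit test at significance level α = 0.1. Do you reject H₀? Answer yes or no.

reject H₀: yes

n = 108; E_i = n·p_i = [28.42, 28.42, 22.74, 11.37, 17.05]
χ² = (6−28.42)²/28.42 + (23−28.42)²/28.42 + (26−22.74)²/22.74 + (40−11.37)²/11.37 + (13−17.05)²/17.05 = 92.2623
df = 4
p-value (upper-tail) = 0.00000
At α=0.1: p < α → reject H₀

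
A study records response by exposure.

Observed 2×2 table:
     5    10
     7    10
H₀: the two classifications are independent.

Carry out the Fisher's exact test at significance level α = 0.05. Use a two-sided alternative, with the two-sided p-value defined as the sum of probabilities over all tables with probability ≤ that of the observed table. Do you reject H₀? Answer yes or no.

Margins: r₁=15, r₂=17, c₁=12, c₂=20, n=32
p_obs = C(15,5)·C(17,7)/C(32,12); sum pmf over tables with pmf ≤ p_obs
p-value (two-sided) = 0.72567
At α=0.05: p ≥ α → fail to reject H₀

reject H₀: no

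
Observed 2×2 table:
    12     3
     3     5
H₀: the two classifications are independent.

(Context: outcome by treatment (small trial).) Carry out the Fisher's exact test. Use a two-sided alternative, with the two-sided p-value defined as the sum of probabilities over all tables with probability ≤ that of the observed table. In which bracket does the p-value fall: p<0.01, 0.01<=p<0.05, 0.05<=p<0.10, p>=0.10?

p-value bracket: 0.05<=p<0.10

Margins: r₁=15, r₂=8, c₁=15, c₂=8, n=23
p_obs = C(15,12)·C(8,3)/C(23,15); sum pmf over tables with pmf ≤ p_obs
p-value (two-sided) = 0.07133
→ bracket: 0.05<=p<0.10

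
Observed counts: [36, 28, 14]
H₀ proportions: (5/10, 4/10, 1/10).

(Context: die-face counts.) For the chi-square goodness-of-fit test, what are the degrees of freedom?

df = k − 1 = 3 − 1 = 2

degrees of freedom = 2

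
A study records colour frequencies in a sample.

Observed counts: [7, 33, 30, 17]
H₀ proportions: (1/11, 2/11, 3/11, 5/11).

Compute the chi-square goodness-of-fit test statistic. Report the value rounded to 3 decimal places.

test statistic = 33.279

n = 87; E_i = n·p_i = [7.91, 15.82, 23.73, 39.55]
χ² = (7−7.91)²/7.91 + (33−15.82)²/15.82 + (30−23.73)²/23.73 + (17−39.55)²/39.55 = 33.2793
df = 3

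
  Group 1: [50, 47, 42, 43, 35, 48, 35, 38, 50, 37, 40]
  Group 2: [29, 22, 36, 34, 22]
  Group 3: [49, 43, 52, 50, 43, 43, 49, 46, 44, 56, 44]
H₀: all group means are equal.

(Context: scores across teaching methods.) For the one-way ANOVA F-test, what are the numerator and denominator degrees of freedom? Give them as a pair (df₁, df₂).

degrees of freedom = [2, 24]

k = 3 groups, N = 27 total
df = (k−1, N−k) = (3−1, 27−3) = (2, 24)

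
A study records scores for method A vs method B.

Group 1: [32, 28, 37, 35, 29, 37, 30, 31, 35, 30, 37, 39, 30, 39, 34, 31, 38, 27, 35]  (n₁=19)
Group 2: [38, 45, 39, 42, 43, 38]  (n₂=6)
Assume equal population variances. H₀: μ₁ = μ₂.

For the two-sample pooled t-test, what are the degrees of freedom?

degrees of freedom = 23

df = n₁ + n₂ − 2 = 19 + 6 − 2 = 23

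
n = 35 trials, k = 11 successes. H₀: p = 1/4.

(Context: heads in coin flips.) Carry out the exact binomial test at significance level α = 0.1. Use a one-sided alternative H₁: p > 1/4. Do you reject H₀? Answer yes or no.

reject H₀: no

Exact binomial: n=35, k=11, p₀=1/4=0.2500
P(X≥11) from Σ C(n,i)·p₀^i·(1−p₀)^(n−i)
p-value (one-sided, H₁ greater) = 0.24192
At α=0.1: p ≥ α → fail to reject H₀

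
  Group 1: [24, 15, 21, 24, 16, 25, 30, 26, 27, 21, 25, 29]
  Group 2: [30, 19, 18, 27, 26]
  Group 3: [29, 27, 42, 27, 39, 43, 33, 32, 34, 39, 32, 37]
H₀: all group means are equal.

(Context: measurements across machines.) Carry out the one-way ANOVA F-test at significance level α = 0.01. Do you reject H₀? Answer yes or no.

reject H₀: yes

Group means [23.58, 24.00, 34.50], grand mean 28.172
SSB = Σnᵢ(x̄ᵢ−x̄)² = 820.221; SSW = ΣΣ(x−x̄ᵢ)² = 679.917
MSB = 820.221/2 = 410.1106; MSW = 679.917/26 = 26.1506
F = MSB/MSW = 15.6826
df = (2, 26)
p-value (upper-tail) = 0.00003
At α=0.01: p < α → reject H₀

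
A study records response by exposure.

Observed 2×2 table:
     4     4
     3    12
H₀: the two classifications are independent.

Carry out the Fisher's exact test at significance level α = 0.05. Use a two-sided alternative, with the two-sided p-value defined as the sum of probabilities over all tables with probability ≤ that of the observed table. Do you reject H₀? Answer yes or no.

reject H₀: no

Margins: r₁=8, r₂=15, c₁=7, c₂=16, n=23
p_obs = C(8,4)·C(15,3)/C(23,7); sum pmf over tables with pmf ≤ p_obs
p-value (two-sided) = 0.18190
At α=0.05: p ≥ α → fail to reject H₀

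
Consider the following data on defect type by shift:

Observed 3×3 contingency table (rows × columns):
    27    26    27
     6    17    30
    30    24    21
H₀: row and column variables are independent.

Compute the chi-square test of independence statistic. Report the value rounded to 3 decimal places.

test statistic = 16.214

Row totals [80, 53, 75], col totals [63, 67, 78], n=208
χ² = (27−24.23)²/24.23 + (26−25.77)²/25.77 + (27−30.00)²/30.00 + (6−16.05)²/16.05 + (17−17.07)²/17.07 + (30−19.88)²/19.88 + (30−22.72)²/22.72 + (24−24.16)²/24.16 + (21−28.12)²/28.12 = 16.2138
df = 4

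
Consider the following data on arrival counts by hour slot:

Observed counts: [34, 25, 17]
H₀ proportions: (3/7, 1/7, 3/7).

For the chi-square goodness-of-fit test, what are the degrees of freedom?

degrees of freedom = 2

df = k − 1 = 3 − 1 = 2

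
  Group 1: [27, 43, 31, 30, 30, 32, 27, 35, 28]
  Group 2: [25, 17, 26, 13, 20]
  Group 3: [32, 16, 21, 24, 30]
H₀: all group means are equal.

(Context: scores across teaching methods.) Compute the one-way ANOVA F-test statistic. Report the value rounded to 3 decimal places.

test statistic = 7.084

Group means [31.44, 20.20, 24.60], grand mean 26.684
SSB = Σnᵢ(x̄ᵢ−x̄)² = 435.883; SSW = ΣΣ(x−x̄ᵢ)² = 492.222
MSB = 435.883/2 = 217.9415; MSW = 492.222/16 = 30.7639
F = MSB/MSW = 7.0843
df = (2, 16)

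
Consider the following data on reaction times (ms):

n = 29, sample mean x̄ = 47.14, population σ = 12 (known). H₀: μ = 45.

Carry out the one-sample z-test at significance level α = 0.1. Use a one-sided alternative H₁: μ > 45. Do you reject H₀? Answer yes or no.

SE = σ/√n = 12/√29 = 2.2283
z = (x̄−μ₀)/SE = (47.14−45)/2.2283 = 0.9604
p-value (one-sided, H₁ greater) = 0.16844
At α=0.1: p ≥ α → fail to reject H₀

reject H₀: no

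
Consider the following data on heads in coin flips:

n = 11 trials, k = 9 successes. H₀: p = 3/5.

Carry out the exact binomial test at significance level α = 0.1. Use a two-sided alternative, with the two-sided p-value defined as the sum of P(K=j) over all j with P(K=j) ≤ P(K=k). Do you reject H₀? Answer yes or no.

reject H₀: no

Exact binomial: n=11, k=9, p₀=3/5=0.6000
P(X=j) = C(n,j)·p₀^j·(1−p₀)^(n−j); p = Σ P(X=j) over j with P(X=j) ≤ P(X=9)
p-value (two-sided) = 0.21827
At α=0.1: p ≥ α → fail to reject H₀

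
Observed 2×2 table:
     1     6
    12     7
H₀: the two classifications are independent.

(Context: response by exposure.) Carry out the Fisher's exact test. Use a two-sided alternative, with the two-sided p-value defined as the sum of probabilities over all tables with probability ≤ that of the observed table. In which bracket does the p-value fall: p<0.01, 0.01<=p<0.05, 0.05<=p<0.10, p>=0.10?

Margins: r₁=7, r₂=19, c₁=13, c₂=13, n=26
p_obs = C(7,1)·C(19,12)/C(26,13); sum pmf over tables with pmf ≤ p_obs
p-value (two-sided) = 0.07304
→ bracket: 0.05<=p<0.10

p-value bracket: 0.05<=p<0.10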